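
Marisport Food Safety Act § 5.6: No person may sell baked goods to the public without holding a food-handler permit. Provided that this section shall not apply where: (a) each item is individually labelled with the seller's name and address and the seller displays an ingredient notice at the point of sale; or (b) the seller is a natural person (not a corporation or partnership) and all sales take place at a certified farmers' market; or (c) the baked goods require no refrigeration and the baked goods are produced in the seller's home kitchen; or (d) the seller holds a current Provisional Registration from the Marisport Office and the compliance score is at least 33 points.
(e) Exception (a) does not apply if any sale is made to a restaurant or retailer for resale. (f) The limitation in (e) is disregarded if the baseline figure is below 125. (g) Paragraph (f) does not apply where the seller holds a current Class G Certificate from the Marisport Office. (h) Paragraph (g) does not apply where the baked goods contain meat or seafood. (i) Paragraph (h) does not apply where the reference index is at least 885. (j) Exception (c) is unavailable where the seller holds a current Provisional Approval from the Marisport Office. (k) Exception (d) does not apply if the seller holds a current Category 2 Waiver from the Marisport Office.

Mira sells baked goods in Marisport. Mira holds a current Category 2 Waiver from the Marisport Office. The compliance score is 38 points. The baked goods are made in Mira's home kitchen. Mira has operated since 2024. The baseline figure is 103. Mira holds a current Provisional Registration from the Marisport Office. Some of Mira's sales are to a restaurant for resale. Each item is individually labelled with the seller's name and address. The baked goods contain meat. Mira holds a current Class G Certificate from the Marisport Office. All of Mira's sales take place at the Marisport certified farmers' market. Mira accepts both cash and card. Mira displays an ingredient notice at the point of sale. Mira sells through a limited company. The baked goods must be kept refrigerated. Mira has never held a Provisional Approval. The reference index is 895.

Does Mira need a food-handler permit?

All of (a)'s requirements are met (items are individually labelled; an ingredient notice is displayed). Turning to paragraphs (e)–(i): (e) is triggered — some sales are to a restaurant for resale. (f) is engaged (the baseline figure is 103, below the 125 limit), but is displaced by (g): (g) is triggered — a current Class G Certificate is held. (h) would limit (g) — the baked goods contain meat — but (i) sets (h) aside: (i) applies — the reference index is 895, meeting the 885 threshold. (a) is therefore removed.
Exception (b) requires that the seller is a natural person (not a corporation or partnership); but the seller operates through a limited company, so (b) is unavailable.
Exception (c) does not apply: the baked goods require refrigeration.
Exception (d): a current Provisional Registration is held; the compliance score is 38 points, meeting the 33 points threshold — every condition holds. However, paragraph (k) must be considered: (k) is triggered — a current Category 2 Waiver is held. So (d) is unavailable.
None of the exceptions is available; § 5.6 applies in full.

Yes — Mira must hold a food-handler permit.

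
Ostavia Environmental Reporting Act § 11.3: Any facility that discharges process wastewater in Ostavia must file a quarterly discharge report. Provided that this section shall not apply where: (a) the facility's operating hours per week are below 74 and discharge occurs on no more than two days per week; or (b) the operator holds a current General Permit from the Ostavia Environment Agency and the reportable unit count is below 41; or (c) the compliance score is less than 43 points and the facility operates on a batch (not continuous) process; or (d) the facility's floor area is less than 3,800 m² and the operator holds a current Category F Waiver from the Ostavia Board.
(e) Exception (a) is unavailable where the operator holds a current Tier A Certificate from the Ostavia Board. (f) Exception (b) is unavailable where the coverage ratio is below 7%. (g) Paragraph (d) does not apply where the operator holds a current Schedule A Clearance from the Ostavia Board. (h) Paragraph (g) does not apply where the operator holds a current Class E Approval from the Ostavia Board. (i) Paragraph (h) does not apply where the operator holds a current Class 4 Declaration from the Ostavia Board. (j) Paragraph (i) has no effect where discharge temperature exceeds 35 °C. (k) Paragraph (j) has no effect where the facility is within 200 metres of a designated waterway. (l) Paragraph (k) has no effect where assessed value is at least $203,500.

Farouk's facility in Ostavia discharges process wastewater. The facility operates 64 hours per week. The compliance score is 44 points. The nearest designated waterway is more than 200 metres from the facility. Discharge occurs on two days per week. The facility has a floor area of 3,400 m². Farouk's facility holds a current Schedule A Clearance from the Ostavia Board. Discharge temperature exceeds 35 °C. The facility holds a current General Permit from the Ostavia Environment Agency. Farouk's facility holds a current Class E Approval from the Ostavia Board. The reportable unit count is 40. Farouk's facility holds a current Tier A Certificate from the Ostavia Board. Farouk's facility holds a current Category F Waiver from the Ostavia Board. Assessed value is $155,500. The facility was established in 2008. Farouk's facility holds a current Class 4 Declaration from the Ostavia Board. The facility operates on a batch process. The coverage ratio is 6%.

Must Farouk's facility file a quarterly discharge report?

No — exception (d) applies; Farouk's facility is not required to file a quarterly discharge report.

Exception (a) is satisfied on its face — the facility's operating hours per week are 64, below the 74 limit; discharge occurs on no more than two days per week. However, paragraph (e) must be considered: (e) operates against (a): a current Tier A Certificate is held. (a) is therefore removed.
All of (b)'s requirements are met (a current General Permit is held; the reportable unit count is 40, below the 41 limit). But: (f) operates against (b): the coverage ratio is 6%, below the 7% limit. Exception (b) does not apply.
Exception (c) fails — the compliance score is 44 points, not less than 43 points.
Exception (d) is satisfied on its face — the facility's floor area is 3,400 m², less than the 3,800 m² limit; a current Category F Waiver is held. Considering the limiting provisions: (g) would limit (d) — a current Schedule A Clearance is held — but (h) sets (g) aside: (h) is triggered — a current Class E Approval is held. (i) is engaged (a current Class 4 Declaration is held), but is itself disapplied by (j): (j) is engaged — discharge temperature exceeds 35 °C. (k), which would lift (j), is not engaged — the facility is more than 200 m from any designated waterway. So (d) applies.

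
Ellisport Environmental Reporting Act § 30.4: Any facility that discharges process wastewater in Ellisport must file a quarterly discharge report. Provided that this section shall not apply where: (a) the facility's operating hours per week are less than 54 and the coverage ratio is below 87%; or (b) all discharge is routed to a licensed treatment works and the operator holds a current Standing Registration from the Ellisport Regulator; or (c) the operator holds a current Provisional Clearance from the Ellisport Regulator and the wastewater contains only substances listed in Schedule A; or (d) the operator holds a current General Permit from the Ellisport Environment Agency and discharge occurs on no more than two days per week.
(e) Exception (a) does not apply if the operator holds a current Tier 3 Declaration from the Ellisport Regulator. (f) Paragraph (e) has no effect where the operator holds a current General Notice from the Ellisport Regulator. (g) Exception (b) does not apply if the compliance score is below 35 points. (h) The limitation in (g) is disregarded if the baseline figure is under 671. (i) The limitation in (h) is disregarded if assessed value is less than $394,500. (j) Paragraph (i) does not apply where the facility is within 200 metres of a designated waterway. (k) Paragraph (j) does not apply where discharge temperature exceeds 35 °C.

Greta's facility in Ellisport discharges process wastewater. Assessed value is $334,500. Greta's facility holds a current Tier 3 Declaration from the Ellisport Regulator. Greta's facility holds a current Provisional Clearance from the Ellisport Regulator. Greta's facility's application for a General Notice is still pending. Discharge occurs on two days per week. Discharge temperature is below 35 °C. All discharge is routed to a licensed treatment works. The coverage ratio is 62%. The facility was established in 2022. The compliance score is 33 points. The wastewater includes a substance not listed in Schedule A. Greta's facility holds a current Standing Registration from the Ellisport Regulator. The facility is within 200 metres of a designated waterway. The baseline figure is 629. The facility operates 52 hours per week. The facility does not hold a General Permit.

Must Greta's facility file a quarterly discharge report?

Exception (a): the facility's operating hours per week are 52, less than the 54 limit; the coverage ratio is 62%, below the 87% limit — every condition holds. But: (e) operates — a current Tier 3 Declaration is held. (f) is not triggered (the General Notice is not current), so (e) stands. (a) is therefore removed.
Exception (b) is satisfied on its face — discharge is routed to a licensed treatment works; a current Standing Registration is held. Under paragraphs (g)–(k): (g) operates (the compliance score is 33 points, below the 35 points limit), but is overridden by (h): (h) operates against (g): the baseline figure is 629, under the 671 limit. (i) would limit (h) — assessed value is $334,500, less than the $394,500 limit — but (j) sets (i) aside: (j) is engaged — the facility is within 200 m of a designated waterway. (k) does not operate here (discharge temperature is below 35 °C), so (j) stands. (b) remains available.
Exception (c) fails — the wastewater includes a non-Schedule-A substance.
Exception (d) fails — no General Permit is held.

No — exception (b) applies; Greta's facility is not required to file a quarterly discharge report.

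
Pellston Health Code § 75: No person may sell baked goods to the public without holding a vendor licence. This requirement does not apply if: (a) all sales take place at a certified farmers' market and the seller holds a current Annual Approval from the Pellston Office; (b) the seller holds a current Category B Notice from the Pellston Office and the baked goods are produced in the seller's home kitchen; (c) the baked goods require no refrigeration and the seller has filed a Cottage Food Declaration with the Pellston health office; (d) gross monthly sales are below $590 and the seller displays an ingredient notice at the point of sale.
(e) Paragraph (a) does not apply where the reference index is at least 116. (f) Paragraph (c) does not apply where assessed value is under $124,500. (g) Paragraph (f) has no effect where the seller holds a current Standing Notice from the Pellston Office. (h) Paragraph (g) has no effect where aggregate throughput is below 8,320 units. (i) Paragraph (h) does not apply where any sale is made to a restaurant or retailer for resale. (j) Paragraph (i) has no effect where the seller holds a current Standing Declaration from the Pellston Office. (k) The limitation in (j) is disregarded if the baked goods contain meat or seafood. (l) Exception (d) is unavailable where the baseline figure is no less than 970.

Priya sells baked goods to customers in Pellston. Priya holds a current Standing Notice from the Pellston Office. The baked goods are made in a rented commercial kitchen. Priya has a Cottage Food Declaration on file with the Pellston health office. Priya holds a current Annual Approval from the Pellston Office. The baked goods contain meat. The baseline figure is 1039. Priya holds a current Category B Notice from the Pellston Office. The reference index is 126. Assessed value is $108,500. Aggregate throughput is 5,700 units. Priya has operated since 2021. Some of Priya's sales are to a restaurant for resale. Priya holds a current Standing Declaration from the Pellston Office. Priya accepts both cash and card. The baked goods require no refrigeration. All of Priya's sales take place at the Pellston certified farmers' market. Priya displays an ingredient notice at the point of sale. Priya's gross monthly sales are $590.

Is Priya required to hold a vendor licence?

No — exception (c) applies; Priya is not required to hold a vendor licence.

Exception (a): all sales are at a certified farmers' market; a current Annual Approval is held — every condition holds. However, paragraph (e) must be considered: (e) applies — the reference index is 126, meeting the 116 threshold. Exception (a) does not apply.
Exception (b) requires that the baked goods are produced in the seller's home kitchen; but the baked goods are made in a commercial kitchen, not a home kitchen, so (b) is unavailable.
All of (c)'s requirements are met (the baked goods are shelf-stable; a Cottage Food Declaration is on file). Under paragraphs (f)–(k): (f) operates (assessed value is $108,500, under the $124,500 limit), but yields to (g): (g) is triggered — a current Standing Notice is held. (h) would limit (g) — aggregate throughput is 5,700 units, below the 8,320 units limit — but (i) sets (h) aside: (i) is engaged — some sales are to a restaurant for resale. (j) operates (a current Standing Declaration is held), but is displaced by (k): (k) operates — the baked goods contain meat. Exception (c) stands.
Exception (d) does not apply: gross monthly sales are $590, not below $590.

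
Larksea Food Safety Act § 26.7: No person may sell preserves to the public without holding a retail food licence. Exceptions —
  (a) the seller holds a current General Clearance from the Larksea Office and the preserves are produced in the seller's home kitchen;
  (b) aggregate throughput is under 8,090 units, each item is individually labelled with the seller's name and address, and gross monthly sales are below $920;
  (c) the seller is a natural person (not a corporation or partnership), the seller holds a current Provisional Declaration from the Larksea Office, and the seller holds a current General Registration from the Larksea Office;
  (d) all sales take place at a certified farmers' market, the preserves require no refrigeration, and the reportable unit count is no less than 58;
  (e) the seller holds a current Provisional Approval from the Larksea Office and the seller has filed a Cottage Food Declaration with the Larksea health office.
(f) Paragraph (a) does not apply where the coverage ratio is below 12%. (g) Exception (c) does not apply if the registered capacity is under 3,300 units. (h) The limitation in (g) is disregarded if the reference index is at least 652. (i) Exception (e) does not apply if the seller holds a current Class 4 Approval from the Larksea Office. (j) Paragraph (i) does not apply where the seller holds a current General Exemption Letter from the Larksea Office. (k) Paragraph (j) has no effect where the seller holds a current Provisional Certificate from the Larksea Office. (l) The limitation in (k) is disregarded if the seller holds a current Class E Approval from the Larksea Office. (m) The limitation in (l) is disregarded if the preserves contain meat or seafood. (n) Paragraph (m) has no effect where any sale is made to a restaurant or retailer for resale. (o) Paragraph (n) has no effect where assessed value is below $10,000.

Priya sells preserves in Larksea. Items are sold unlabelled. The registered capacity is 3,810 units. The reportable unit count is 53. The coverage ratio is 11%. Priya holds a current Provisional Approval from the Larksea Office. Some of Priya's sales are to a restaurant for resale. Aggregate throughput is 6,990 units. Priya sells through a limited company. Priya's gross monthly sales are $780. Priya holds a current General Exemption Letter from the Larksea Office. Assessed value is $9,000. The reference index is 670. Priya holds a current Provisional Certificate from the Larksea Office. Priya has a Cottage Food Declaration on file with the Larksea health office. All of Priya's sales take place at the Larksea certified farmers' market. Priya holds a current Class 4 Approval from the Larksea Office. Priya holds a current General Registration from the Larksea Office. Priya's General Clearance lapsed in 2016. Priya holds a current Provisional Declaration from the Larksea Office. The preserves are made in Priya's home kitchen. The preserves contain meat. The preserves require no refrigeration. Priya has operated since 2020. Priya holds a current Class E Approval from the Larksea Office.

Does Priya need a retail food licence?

Yes — Priya must hold a retail food licence.

Exception (a) does not apply: no current General Clearance is held.
Exception (b) requires that each item is individually labelled with the seller's name and address; but items are sold unlabelled, so (b) is unavailable.
Exception (c) requires that the seller is a natural person (not a corporation or partnership); but the seller operates through a limited company, so (c) is unavailable.
Exception (d) requires that the reportable unit count is no less than 58; but the reportable unit count is 53, short of 58, so (d) is unavailable.
Exception (e): a current Provisional Approval is held; a Cottage Food Declaration is on file — every condition holds. But applying paragraphs (i)–(o): (i) is engaged — a current Class 4 Approval is held. (j) would limit (i) — a current General Exemption Letter is held — but (k) sets (j) aside: (k) is triggered — a current Provisional Certificate is held. (l) is triggered (a current Class E Approval is held), but is set aside by (m): (m) operates against (l): the preserves contain meat. (n) would limit (m) — some sales are to a restaurant for resale — but (o) sets (n) aside: (o) operates against (n): assessed value is $9,000, below the $10,000 limit. So (e) is unavailable.
None of the exceptions is available; § 26.7 applies in full.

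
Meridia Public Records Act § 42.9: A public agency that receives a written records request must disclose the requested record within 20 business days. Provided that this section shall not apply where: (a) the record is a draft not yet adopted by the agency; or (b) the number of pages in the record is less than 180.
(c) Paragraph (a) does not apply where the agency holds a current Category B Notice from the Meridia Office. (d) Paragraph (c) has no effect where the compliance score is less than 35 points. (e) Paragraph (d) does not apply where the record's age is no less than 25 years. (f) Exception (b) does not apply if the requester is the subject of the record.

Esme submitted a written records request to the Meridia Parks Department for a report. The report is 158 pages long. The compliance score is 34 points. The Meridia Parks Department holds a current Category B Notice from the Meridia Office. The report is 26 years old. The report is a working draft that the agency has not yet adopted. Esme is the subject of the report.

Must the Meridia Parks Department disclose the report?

Exception (a): the report is an unadopted draft — every condition holds. But: (c) operates against (a): a current Category B Notice is held. (d) would limit (c) — the compliance score is 34 points, less than the 35 points limit — but (e) sets (d) aside: (e) is triggered — the record's age is 26 years, meeting the 25 years threshold. Exception (a) does not apply.
Exception (b)'s conditions are all satisfied: the number of pages in the record is 158, less than the 180 limit. Turning to paragraph (f): (f) operates against (b): Esme is the subject of the report. So (b) is unavailable.
Every exception is unavailable, so the rule governs.

Yes — the Meridia Parks Department must disclose the report.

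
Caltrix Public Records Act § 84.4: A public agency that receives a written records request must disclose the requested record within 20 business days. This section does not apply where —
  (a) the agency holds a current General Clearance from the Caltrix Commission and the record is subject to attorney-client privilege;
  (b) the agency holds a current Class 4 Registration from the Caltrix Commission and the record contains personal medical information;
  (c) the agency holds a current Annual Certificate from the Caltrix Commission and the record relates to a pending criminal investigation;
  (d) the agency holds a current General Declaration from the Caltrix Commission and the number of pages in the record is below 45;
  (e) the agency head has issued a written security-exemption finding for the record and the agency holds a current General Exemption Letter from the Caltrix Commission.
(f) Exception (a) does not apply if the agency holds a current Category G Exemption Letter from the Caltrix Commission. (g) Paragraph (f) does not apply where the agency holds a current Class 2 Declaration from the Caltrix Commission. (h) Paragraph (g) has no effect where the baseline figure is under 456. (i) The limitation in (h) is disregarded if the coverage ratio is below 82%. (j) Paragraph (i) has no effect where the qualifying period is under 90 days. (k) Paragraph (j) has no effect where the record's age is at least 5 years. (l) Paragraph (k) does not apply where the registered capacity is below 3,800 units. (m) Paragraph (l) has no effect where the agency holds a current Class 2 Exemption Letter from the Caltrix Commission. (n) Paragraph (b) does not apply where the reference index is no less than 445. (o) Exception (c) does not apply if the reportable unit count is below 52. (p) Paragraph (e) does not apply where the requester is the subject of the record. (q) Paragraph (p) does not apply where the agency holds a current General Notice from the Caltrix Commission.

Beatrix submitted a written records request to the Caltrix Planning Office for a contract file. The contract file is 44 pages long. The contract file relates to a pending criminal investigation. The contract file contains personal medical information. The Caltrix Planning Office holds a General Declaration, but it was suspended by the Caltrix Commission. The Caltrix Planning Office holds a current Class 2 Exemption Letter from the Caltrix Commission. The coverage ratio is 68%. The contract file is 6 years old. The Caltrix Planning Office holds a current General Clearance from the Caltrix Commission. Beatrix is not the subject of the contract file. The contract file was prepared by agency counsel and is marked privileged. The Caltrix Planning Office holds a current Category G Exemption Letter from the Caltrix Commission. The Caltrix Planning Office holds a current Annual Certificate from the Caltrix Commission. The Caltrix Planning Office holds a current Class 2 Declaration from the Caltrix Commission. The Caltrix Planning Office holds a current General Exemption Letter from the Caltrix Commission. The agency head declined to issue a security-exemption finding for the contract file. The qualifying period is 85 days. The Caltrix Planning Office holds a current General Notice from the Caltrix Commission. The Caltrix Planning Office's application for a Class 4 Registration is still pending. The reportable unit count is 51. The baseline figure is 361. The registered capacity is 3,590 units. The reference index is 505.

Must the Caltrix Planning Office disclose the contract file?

No — exception (a) applies; the Caltrix Planning Office is not required to disclose the contract file.

Exception (a) is satisfied on its face — a current General Clearance is held; the contract file is privileged. Applying paragraphs (f)–(m): (f) operates (a current Category G Exemption Letter is held), but is set aside by (g): (g) applies — a current Class 2 Declaration is held. (h) is triggered (the baseline figure is 361, under the 456 limit), but is set aside by (i): (i) operates against (h): the coverage ratio is 68%, below the 82% limit. (j) would limit (i) — the qualifying period is 85 days, under the 90 days limit — but (k) sets (j) aside: (k) operates against (j): the record's age is 6 years, meeting the 5 years threshold. (l) would limit (k) — the registered capacity is 3,590 units, below the 3,800 units limit — but (m) sets (l) aside: (m) applies — a current Class 2 Exemption Letter is held. (a) remains available.
Exception (b) requires that the agency holds a current Class 4 Registration from the Caltrix Commission; but the Class 4 Registration is not current, so (b) is unavailable.
Exception (c) is satisfied on its face — a current Annual Certificate is held; the contract file relates to a pending investigation. Turning to paragraph (o): (o) is engaged — the reportable unit count is 51, below the 52 limit. Exception (c) does not apply.
Exception (d) does not apply: there is no General Declaration in force.
Exception (e) fails — the agency head declined to issue a security-exemption finding.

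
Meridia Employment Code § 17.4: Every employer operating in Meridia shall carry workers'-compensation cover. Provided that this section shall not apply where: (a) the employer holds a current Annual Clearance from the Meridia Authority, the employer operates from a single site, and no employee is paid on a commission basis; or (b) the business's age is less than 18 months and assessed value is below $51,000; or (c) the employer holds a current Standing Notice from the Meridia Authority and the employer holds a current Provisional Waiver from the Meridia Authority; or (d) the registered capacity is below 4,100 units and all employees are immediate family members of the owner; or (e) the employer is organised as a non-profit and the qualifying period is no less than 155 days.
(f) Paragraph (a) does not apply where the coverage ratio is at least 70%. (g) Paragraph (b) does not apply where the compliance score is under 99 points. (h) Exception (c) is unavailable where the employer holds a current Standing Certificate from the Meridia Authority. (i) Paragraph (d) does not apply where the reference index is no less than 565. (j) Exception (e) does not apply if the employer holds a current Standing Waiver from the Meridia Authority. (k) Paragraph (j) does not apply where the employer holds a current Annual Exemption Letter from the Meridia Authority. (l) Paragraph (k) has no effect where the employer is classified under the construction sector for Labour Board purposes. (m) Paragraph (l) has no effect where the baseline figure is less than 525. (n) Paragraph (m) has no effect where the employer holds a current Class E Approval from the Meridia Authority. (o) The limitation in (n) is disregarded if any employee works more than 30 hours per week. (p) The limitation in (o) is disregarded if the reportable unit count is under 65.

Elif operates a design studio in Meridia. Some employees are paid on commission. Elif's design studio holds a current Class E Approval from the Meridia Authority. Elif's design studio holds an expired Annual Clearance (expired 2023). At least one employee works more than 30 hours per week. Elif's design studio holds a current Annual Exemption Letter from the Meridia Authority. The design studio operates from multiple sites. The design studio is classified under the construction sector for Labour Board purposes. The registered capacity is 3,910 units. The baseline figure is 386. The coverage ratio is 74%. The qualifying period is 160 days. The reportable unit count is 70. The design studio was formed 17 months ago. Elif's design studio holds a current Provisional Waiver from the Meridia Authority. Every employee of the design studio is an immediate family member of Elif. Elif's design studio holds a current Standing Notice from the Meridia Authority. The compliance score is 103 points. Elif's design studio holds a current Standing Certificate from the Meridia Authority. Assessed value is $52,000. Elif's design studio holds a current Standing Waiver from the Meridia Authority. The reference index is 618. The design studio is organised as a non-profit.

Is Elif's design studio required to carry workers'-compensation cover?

No — exception (e) applies; Elif's design studio is not required to carry workers'-compensation cover.

Exception (a) does not apply: there is no Annual Clearance in force.
Exception (b) fails — assessed value is $52,000, not below $51,000.
Exception (c): a current Standing Notice is held; a current Provisional Waiver is held — every condition holds. But applying paragraph (h): (h) operates — a current Standing Certificate is held. (c) is therefore removed.
Exception (d)'s conditions are all satisfied: the registered capacity is 3,910 units, below the 4,100 units limit; every employee is an immediate family member. But applying paragraph (i): (i) operates against (d): the reference index is 618, meeting the 565 threshold. So (d) is unavailable.
Exception (e)'s conditions are all satisfied: the employer is a non-profit; the qualifying period is 160 days, meeting the 155 days threshold. Considering the limiting provisions: (j) operates (a current Standing Waiver is held), but is displaced by (k): (k) operates — a current Annual Exemption Letter is held. (l) would limit (k) — the design studio is classified under the construction sector — but (m) sets (l) aside: (m) operates against (l): the baseline figure is 386, less than the 525 limit. (n) would limit (m) — a current Class E Approval is held — but (o) sets (n) aside: (o) is engaged — at least one employee exceeds 30 hours/week. (p), which would lift (o), is inapplicable — the reportable unit count is 70, not under 65. Exception (e) stands.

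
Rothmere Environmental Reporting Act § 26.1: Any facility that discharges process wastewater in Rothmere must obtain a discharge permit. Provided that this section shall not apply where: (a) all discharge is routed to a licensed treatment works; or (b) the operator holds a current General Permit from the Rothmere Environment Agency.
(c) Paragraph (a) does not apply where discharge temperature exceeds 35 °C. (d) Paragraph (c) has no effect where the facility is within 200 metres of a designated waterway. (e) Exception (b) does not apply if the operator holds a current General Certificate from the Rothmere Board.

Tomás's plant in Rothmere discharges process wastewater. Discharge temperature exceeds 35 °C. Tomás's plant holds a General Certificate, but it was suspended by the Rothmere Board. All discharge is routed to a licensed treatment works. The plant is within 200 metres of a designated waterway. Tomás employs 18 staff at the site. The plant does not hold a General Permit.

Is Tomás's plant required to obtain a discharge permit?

No — exception (a) applies; Tomás's plant is not required to obtain a discharge permit.

Exception (a)'s conditions are all satisfied: discharge is routed to a licensed treatment works. Applying paragraphs (c)–(d): (c) would limit (a) — discharge temperature exceeds 35 °C — but (d) sets (c) aside: (d) is engaged — the plant is within 200 m of a designated waterway. Exception (a) stands.
Exception (b) does not apply: no General Permit is held.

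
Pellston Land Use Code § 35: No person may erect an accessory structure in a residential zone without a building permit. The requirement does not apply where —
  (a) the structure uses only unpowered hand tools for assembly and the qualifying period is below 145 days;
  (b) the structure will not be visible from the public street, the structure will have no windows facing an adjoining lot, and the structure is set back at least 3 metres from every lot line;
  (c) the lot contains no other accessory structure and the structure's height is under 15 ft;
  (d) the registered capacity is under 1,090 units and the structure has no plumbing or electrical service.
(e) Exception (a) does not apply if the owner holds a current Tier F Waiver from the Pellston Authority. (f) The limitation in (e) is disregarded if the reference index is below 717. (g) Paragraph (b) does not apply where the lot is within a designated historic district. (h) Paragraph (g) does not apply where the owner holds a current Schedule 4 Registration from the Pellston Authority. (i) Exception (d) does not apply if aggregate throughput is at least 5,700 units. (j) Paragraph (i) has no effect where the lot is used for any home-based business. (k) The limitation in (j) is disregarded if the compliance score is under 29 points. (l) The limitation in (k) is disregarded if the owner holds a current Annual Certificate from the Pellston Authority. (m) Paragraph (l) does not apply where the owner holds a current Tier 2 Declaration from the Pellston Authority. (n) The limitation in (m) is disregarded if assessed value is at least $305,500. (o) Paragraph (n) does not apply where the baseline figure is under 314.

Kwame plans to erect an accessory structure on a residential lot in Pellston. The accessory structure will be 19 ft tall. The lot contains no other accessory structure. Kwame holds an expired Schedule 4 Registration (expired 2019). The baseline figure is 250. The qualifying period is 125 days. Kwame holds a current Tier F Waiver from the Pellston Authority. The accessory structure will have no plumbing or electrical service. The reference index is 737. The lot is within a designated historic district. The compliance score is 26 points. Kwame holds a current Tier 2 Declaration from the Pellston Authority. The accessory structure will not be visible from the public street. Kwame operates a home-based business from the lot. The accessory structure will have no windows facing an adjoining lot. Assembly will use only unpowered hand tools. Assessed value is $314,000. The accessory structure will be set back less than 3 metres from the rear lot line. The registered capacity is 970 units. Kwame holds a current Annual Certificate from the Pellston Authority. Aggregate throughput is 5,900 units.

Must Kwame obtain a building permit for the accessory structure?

Yes — Kwame must obtain a building permit.

Exception (a) is satisfied on its face — assembly uses only hand tools; the qualifying period is 125 days, below the 145 days limit. But: (e) operates against (a): a current Tier F Waiver is held. (f) is inapplicable (the reference index is 737, not below 717), so (e) stands. Exception (a) does not apply.
Exception (b) does not apply: the rear setback is under 3 m.
Exception (c) does not apply: the structure's height is 19 ft, not under 15 ft.
Exception (d) is satisfied on its face — the registered capacity is 970 units, under the 1,090 units limit; there is no plumbing or electrical service. But applying paragraphs (i)–(o): (i) operates against (d): aggregate throughput is 5,900 units, meeting the 5,700 units threshold. (j) would limit (i) — a home-based business operates on the lot — but (k) sets (j) aside: (k) operates against (j): the compliance score is 26 points, under the 29 points limit. (l) would limit (k) — a current Annual Certificate is held — but (m) sets (l) aside: (m) operates — a current Tier 2 Declaration is held. (n) would limit (m) — assessed value is $314,000, meeting the $305,500 threshold — but (o) sets (n) aside: (o) operates against (n): the baseline figure is 250, under the 314 limit. So (d) is unavailable.
No exception applies. The general rule governs.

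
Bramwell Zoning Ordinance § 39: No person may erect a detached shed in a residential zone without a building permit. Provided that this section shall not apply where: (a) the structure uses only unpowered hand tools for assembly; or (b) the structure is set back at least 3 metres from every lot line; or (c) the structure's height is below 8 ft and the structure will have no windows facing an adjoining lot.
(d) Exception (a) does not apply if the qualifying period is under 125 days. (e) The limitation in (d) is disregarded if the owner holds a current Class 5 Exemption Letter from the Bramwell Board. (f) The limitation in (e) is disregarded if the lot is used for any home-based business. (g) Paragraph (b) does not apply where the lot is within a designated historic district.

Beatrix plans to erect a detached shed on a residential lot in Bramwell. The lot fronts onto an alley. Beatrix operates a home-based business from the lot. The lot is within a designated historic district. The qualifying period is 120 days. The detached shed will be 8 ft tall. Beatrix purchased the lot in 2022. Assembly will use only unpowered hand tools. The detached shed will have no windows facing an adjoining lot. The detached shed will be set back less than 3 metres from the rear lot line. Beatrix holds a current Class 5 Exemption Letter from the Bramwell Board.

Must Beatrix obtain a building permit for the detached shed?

Yes — Beatrix must obtain a building permit.

Exception (a) is satisfied on its face — assembly uses only hand tools. However, paragraphs (d)–(f) must be considered: (d) is triggered — the qualifying period is 120 days, under the 125 days limit. (e) would limit (d) — a current Class 5 Exemption Letter is held — but (f) sets (e) aside: (f) operates against (e): a home-based business operates on the lot. (a) is therefore removed.
Exception (b) does not apply: the rear setback is under 3 m.
Exception (c) does not apply: the structure's height is 8 ft, not below 8 ft.
No exception displaces § 39.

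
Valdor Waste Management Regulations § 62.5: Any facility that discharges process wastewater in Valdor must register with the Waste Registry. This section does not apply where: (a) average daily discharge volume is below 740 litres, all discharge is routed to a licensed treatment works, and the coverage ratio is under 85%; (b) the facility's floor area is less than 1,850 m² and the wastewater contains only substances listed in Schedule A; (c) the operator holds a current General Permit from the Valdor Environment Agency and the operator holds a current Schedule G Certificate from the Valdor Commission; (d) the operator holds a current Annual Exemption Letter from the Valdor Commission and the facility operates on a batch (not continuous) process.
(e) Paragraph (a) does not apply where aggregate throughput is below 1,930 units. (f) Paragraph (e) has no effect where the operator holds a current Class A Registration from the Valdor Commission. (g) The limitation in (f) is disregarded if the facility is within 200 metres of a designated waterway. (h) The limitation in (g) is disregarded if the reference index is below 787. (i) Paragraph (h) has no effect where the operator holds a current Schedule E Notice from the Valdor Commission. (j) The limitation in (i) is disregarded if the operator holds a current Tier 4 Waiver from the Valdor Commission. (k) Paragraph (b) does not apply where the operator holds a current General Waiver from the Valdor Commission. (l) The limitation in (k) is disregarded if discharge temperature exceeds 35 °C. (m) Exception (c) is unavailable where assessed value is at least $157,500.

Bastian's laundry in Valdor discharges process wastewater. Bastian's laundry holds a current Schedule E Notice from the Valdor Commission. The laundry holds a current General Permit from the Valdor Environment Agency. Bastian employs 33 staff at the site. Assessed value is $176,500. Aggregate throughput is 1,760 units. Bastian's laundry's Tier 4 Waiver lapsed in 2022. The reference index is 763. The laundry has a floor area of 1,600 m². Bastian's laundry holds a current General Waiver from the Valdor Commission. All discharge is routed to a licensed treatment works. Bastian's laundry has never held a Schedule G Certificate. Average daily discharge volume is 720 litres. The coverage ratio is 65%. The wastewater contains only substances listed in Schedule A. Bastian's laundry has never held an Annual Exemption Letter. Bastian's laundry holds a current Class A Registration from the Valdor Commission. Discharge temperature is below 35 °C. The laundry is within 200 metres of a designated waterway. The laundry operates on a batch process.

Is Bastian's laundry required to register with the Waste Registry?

Yes — Bastian's laundry must register with the Waste Registry.

Exception (a)'s conditions are all satisfied: average daily discharge volume is 720 litres, below the 740 litres limit; discharge is routed to a licensed treatment works; the coverage ratio is 65%, under the 85% limit. But: (e) operates — aggregate throughput is 1,760 units, below the 1,930 units limit. (f) would limit (e) — a current Class A Registration is held — but (g) sets (f) aside: (g) applies — the laundry is within 200 m of a designated waterway. (h) is triggered (the reference index is 763, below the 787 limit), but is overridden by (i): (i) operates against (h): a current Schedule E Notice is held. (j), which would lift (i), is not triggered — no current Tier 4 Waiver is held. (a) is therefore removed.
All of (b)'s requirements are met (the facility's floor area is 1,600 m², less than the 1,850 m² limit; the wastewater is Schedule-A-only). Turning to paragraphs (k)–(l): (k) applies — a current General Waiver is held. (l), which would lift (k), does not operate here — discharge temperature is below 35 °C. Exception (b) does not apply.
Exception (c) does not apply: there is no Schedule G Certificate in force.
Exception (d) does not apply: no current Annual Exemption Letter is held.
No exception applies. The general rule governs.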